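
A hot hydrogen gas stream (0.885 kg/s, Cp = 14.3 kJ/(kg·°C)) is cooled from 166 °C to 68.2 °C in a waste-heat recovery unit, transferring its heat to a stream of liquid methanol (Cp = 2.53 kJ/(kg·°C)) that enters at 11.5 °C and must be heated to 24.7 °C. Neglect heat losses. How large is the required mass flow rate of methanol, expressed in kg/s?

Heat released by hot stream: Q = 0.885 × 14.3 × (166 − 68.2) = 1237.7 kJ/s
Energy balance on cold side (adiabatic exchanger): Q = ṁ_c·Cp_c·(T_c,out − T_c,in)
ṁ_c = 1237.7 / [2.53 × (24.7 − 11.5)] = 37.062 kg/s

ṁ_c = 37.1 kg/s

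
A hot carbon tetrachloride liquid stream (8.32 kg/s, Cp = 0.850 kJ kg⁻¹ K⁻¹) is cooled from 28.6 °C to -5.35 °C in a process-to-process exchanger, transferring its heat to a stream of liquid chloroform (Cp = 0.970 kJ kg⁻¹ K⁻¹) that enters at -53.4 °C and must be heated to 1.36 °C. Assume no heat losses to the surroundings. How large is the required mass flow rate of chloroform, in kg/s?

Heat released by hot stream: Q = 8.32 × 0.850 × (28.6 − -5.35) = 240.09 kJ/s
Energy balance on cold side (adiabatic exchanger): Q = ṁ_c·Cp_c·(T_c,out − T_c,in)
ṁ_c = 240.09 / [0.970 × (1.36 − -53.4)] = 4.5201 kg/s

ṁ_c = 4.52 kg/s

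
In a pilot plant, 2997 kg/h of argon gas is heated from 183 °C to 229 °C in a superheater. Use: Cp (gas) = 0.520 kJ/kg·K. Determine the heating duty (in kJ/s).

Q = ṁ·Cp·ΔT = 2997 × 0.520 × (229 − 183) = 71688 kJ/h
Converting: 71688 / 3600 s = 19.913 kW

Q = 19.9 kJ/s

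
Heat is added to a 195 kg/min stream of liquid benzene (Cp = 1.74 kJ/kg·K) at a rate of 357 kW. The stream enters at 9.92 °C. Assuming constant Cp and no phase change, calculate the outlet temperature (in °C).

T_out = 73.0 °C

Q = 357 kW = 21420 kJ/min
ΔT = Q/(ṁ·Cp) = 21420/(195×1.74) = 63.13 K
T_out = 9.92 + 63.13 = 73.05 °C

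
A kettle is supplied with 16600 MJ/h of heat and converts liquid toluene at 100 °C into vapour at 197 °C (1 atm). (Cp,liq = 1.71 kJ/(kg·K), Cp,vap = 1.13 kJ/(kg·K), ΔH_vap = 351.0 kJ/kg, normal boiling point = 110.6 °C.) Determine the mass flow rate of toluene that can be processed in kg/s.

Δh = 1.71×(110.6−100) + 351.0 + 1.13×(197−110.6) = 466.76 kJ/kg
Q = 16600 MJ/h = 4611.1 kJ/s = 4611.1 kJ/s
ṁ = Q/Δh = 4611.1 / 466.76 = 9.879 kg/s

ṁ = 9.88 kg/s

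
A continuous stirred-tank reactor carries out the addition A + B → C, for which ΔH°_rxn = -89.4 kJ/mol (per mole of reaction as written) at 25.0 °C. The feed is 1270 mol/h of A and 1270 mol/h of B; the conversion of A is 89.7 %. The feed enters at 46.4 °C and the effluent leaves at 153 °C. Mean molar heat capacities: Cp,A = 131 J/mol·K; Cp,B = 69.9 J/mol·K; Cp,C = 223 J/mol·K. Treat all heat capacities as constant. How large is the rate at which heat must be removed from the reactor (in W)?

Extent of reaction ξ = 0.897 × 1270 = 1139.2 mol/h
Reaction term: ξ·ΔH°_rxn = 1139.2 × -89.4 = -101840 kJ/h
Sensible, feed 46.4→25 °C: -5460.1 kJ/h
Outlet flows (mol/h): A 130.81, B 130.81, C 1139.2
Sensible, products 25→153 °C: 35881 kJ/h
Q = ΔH = -71423 kJ/h = -19.84 kW
Heat removed = 19840 W

Q_out = 19800 W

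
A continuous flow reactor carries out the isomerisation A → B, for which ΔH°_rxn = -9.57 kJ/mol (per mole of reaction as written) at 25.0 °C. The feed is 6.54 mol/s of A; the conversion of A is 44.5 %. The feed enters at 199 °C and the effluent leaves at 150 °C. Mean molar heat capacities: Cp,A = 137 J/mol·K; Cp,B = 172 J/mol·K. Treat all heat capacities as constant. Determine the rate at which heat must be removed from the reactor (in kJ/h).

Extent of reaction ξ = 0.445 × 6.54 = 2.9103 mol/s
Reaction term: ξ·ΔH°_rxn = 2.9103 × -9.57 = -27.852 kJ/s
Sensible, feed 199→25 °C: -155.9 kJ/s
Outlet flows (mol/s): A 3.6297, B 2.9103
Sensible, products 25→150 °C: 124.73 kJ/s
Q = ΔH = -59.022 kJ/s = -59.022 kW
Heat removed = 212480 kJ/h

Q_out = 212000 kJ/h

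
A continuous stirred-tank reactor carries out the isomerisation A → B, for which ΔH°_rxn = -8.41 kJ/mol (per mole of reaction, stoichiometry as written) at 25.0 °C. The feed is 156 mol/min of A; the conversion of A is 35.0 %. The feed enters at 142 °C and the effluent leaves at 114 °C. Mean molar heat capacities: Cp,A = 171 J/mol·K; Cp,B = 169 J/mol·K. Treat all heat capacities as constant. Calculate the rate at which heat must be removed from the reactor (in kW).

Extent of reaction ξ = 0.350 × 156 = 54.6 mol/min
Reaction term: ξ·ΔH°_rxn = 54.6 × -8.41 = -459.19 kJ/min
Sensible, feed 142→25 °C: -3121.1 kJ/min
Outlet flows (mol/min): A 101.4, B 54.6
Sensible, products 25→114 °C: 2364.4 kJ/min
Q = ΔH = -1215.8 kJ/min = -20.264 kW
Heat removed = 20.264 kW

Q_out = 20.3 kW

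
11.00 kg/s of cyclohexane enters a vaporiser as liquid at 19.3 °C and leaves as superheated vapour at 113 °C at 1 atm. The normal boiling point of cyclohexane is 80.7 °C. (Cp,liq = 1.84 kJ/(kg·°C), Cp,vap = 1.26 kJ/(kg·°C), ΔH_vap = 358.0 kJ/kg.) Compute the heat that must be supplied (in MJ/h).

Q = 20300 MJ/h

liquid 19.3→80.7 °C: 112.98 kJ/kg
vaporisation at 80.7 °C: 358 kJ/kg
vapour 80.7→113 °C: 40.698 kJ/kg
Δh = 112.98 + 358 + 40.698 = 511.67 kJ/kg
Q = ṁ·Δh = 11.00 kg/s × 511.67 kJ/kg = 5628.4 kJ/s
|Q| = 5628.4 kW = 20262 MJ/h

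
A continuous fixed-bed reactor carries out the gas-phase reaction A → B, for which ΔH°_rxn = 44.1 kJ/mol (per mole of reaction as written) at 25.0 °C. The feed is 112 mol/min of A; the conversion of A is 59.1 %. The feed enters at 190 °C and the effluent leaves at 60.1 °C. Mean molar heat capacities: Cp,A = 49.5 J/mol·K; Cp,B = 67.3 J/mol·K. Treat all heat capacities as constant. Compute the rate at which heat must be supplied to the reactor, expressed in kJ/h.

Q_in = 134000 kJ/h

Extent of reaction ξ = 0.591 × 112 = 66.192 mol/min
Reaction term: ξ·ΔH°_rxn = 66.192 × 44.1 = 2919.1 kJ/min
Sensible, feed 190→25 °C: -914.76 kJ/min
Outlet flows (mol/min): A 45.808, B 66.192
Sensible, products 25→60.1 °C: 235.95 kJ/min
Q = ΔH = 2240.3 kJ/min = 37.338 kW
Heat supplied = 134420 kJ/h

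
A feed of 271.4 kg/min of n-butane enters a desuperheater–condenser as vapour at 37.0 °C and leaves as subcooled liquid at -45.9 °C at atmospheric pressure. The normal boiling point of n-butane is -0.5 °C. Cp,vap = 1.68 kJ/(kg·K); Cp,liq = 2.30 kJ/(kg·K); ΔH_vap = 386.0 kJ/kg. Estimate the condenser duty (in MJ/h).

vapour 37.0→-0.5 °C: -63 kJ/kg
condensation at -0.5 °C: -386 kJ/kg
liquid -0.5→-45.9 °C: -104.42 kJ/kg
Δh = -63 + -386 + -104.42 = -553.42 kJ/kg
Q = ṁ·Δh = 271.4 kg/min × -553.42 kJ/kg = -150200 kJ/min
|Q| = 2503.3 kW = 9011.9 MJ/h

Q_c = 9010 MJ/h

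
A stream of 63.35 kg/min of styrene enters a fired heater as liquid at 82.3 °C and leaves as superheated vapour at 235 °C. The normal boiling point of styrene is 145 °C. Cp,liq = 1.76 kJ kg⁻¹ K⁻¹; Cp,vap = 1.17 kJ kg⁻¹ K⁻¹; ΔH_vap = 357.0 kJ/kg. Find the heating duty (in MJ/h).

Q = 2180 MJ/h

liquid 82.3→145 °C: 110.35 kJ/kg
vaporisation at 145 °C: 357 kJ/kg
vapour 145→235 °C: 105.3 kJ/kg
Δh = 110.35 + 357 + 105.3 = 572.65 kJ/kg
Q = ṁ·Δh = 63.35 kg/min × 572.65 kJ/kg = 36278 kJ/min
|Q| = 604.63 kW = 2176.7 MJ/h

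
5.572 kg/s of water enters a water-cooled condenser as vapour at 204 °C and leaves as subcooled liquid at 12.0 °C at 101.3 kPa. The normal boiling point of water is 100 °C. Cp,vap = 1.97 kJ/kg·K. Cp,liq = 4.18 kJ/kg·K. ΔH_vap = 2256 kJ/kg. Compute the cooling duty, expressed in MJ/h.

Q_c = 56700 MJ/h

vapour 204→100 °C: -204.88 kJ/kg
condensation at 100 °C: -2256 kJ/kg
liquid 100→12.0 °C: -367.84 kJ/kg
Δh = -204.88 + -2256 + -367.84 = -2828.7 kJ/kg
Q = ṁ·Δh = 5.572 kg/s × -2828.7 kJ/kg = -15762 kJ/s
|Q| = 15762 kW = 56742 MJ/h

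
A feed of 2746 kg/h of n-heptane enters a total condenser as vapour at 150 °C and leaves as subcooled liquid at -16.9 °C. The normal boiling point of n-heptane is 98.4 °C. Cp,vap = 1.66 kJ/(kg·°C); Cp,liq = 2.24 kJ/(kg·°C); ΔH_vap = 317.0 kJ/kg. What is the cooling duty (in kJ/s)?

Q_c = 504 kJ/s

vapour 150→98.4 °C: -85.656 kJ/kg
condensation at 98.4 °C: -317 kJ/kg
liquid 98.4→-16.9 °C: -258.27 kJ/kg
Δh = -85.656 + -317 + -258.27 = -660.93 kJ/kg
Q = ṁ·Δh = 2746 kg/h × -660.93 kJ/kg = -1.8149e+06 kJ/h
|Q| = 504.14 kW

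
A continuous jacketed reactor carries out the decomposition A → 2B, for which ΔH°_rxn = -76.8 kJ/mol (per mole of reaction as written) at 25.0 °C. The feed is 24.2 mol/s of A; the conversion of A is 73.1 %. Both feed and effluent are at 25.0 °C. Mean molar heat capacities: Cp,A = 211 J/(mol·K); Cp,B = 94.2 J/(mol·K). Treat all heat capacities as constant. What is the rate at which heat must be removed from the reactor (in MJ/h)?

Q_out = 4890 MJ/h

Extent of reaction ξ = 0.731 × 24.2 = 17.69 mol/s
Reaction term: ξ·ΔH°_rxn = 17.69 × -76.8 = -1358.6 kJ/s
Q = ΔH = -1358.6 kJ/s = -1358.6 kW
Heat removed = 4891 MJ/h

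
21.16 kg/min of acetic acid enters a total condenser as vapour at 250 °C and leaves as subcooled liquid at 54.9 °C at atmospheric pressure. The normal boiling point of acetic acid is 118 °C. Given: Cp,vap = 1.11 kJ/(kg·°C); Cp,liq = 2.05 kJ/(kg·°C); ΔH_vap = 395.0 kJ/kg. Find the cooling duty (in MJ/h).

vapour 250→118 °C: -146.52 kJ/kg
condensation at 118 °C: -395 kJ/kg
liquid 118→54.9 °C: -129.35 kJ/kg
Δh = -146.52 + -395 + -129.35 = -670.88 kJ/kg
Q = ṁ·Δh = 21.16 kg/min × -670.88 kJ/kg = -14196 kJ/min
|Q| = 236.6 kW = 851.74 MJ/h

Q_c = 852 MJ/h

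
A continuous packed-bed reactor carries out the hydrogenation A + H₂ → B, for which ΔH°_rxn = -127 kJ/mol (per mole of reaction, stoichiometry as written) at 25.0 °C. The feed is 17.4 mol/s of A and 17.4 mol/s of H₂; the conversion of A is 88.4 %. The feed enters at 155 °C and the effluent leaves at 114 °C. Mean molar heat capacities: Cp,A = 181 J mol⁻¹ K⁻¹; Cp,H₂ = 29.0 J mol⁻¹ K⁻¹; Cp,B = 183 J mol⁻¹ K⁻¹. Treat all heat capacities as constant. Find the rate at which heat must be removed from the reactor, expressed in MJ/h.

Q_out = 7700 MJ/h

Extent of reaction ξ = 0.884 × 17.4 = 15.382 mol/s
Reaction term: ξ·ΔH°_rxn = 15.382 × -127 = -1953.5 kJ/s
Sensible, feed 155→25 °C: -475.02 kJ/s
Outlet flows (mol/s): A 2.0184, H₂ 2.0184, B 15.382
Sensible, products 25→114 °C: 288.24 kJ/s
Q = ΔH = -2140.2 kJ/s = -2140.2 kW
Heat removed = 7704.9 MJ/h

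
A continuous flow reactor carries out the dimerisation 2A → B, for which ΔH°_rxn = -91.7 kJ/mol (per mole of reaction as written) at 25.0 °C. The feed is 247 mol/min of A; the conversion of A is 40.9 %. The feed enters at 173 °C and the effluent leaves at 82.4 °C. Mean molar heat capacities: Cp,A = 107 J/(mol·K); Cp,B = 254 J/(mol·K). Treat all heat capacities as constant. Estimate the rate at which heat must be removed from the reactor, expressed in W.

Extent of reaction ξ = 0.409 × 247 / 2 = 50.511 mol/min
Reaction term: ξ·ΔH°_rxn = 50.511 × -91.7 = -4631.9 kJ/min
Sensible, feed 173→25 °C: -3911.5 kJ/min
Outlet flows (mol/min): A 145.98, B 50.511
Sensible, products 25→82.4 °C: 1633 kJ/min
Q = ΔH = -6910.4 kJ/min = -115.17 kW
Heat removed = 115170 W

Q_out = 115000 W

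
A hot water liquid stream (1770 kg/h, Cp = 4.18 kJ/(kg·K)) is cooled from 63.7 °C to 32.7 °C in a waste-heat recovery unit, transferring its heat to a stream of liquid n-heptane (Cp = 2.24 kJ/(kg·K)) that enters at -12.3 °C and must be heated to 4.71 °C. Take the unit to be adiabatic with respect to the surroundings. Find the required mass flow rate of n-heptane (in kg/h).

Heat released by hot stream: Q = 1770 × 4.18 × (63.7 − 32.7) = 229360 kJ/h
Energy balance on cold side (adiabatic exchanger): Q = ṁ_c·Cp_c·(T_c,out − T_c,in)
ṁ_c = 229360 / [2.24 × (4.71 − -12.3)] = 6019.5 kg/h

ṁ_c = 6020 kg/h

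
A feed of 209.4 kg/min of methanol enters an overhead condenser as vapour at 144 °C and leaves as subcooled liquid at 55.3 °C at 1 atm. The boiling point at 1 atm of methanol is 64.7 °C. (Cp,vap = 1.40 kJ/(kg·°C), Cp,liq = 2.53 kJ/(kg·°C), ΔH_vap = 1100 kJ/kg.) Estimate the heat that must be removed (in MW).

vapour 144→64.7 °C: -111.02 kJ/kg
condensation at 64.7 °C: -1100 kJ/kg
liquid 64.7→55.3 °C: -23.782 kJ/kg
Δh = -111.02 + -1100 + -23.782 = -1234.8 kJ/kg
Q = ṁ·Δh = 209.4 kg/min × -1234.8 kJ/kg = -258570 kJ/min
|Q| = 4309.5 kW = 4.3095 MW

Q_c = 4.31 MW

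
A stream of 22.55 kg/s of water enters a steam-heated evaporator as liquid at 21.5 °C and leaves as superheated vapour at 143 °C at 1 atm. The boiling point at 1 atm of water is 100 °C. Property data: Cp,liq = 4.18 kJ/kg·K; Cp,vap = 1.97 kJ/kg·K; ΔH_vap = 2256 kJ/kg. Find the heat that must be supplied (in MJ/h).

Q = 217000 MJ/h

liquid 21.5→100 °C: 328.13 kJ/kg
vaporisation at 100 °C: 2256 kJ/kg
vapour 100→143 °C: 84.71 kJ/kg
Δh = 328.13 + 2256 + 84.71 = 2668.8 kJ/kg
Q = ṁ·Δh = 22.55 kg/s × 2668.8 kJ/kg = 60182 kJ/s
|Q| = 60182 kW = 216660 MJ/h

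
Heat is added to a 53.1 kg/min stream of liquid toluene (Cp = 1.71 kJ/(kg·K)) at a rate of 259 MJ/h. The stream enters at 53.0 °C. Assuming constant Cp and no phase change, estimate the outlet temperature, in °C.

Q = 259 MJ/h = 4316.7 kJ/min
ΔT = Q/(ṁ·Cp) = 4316.7/(53.1×1.71) = 47.54 K
T_out = 53.0 + 47.54 = 100.54 °C

T_out = 101 °C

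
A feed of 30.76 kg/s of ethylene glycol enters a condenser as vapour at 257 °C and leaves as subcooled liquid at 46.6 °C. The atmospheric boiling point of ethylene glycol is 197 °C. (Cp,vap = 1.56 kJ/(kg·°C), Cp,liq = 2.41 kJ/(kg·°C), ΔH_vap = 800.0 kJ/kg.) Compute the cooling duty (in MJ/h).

vapour 257→197 °C: -93.6 kJ/kg
condensation at 197 °C: -800 kJ/kg
liquid 197→46.6 °C: -362.46 kJ/kg
Δh = -93.6 + -800 + -362.46 = -1256.1 kJ/kg
Q = ṁ·Δh = 30.76 kg/s × -1256.1 kJ/kg = -38637 kJ/s
|Q| = 38637 kW = 139090 MJ/h

Q_c = 139000 MJ/h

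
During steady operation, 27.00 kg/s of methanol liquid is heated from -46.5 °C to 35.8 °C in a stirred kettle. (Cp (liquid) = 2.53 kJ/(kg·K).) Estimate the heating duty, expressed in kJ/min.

Q = ṁ·Cp·ΔT = 27.00 × 2.53 × (35.8 − -46.5) = 5621.9 kJ/s
Heating duty = 337310 kJ/min

Q = 337000 kJ/min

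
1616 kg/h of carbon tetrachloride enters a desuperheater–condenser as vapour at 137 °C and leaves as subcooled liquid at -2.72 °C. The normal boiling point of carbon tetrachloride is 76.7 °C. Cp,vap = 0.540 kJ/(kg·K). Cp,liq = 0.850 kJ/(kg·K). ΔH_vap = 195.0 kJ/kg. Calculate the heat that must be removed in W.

Q_c = 132000 W

vapour 137→76.7 °C: -32.562 kJ/kg
condensation at 76.7 °C: -195 kJ/kg
liquid 76.7→-2.72 °C: -67.507 kJ/kg
Δh = -32.562 + -195 + -67.507 = -295.07 kJ/kg
Q = ṁ·Δh = 1616 kg/h × -295.07 kJ/kg = -476830 kJ/h
|Q| = 132.45 kW = 132450 W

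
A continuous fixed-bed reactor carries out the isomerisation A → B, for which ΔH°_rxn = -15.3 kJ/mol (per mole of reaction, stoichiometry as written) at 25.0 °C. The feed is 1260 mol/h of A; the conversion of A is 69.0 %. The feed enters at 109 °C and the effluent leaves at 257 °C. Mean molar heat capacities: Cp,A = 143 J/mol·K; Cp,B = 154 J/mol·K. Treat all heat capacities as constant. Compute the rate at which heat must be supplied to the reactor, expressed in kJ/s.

Extent of reaction ξ = 0.690 × 1260 = 869.4 mol/h
Reaction term: ξ·ΔH°_rxn = 869.4 × -15.3 = -13302 kJ/h
Sensible, feed 109→25 °C: -15135 kJ/h
Outlet flows (mol/h): A 390.6, B 869.4
Sensible, products 25→257 °C: 44020 kJ/h
Q = ΔH = 15584 kJ/h = 4.3288 kW
Heat supplied = 4.3288 kJ/s

Q_in = 4.33 kJ/s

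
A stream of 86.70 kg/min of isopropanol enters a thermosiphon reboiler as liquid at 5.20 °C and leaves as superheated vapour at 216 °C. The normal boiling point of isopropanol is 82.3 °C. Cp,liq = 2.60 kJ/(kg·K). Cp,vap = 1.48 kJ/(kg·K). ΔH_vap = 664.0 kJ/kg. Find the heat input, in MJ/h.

liquid 5.20→82.3 °C: 200.46 kJ/kg
vaporisation at 82.3 °C: 664 kJ/kg
vapour 82.3→216 °C: 197.88 kJ/kg
Δh = 200.46 + 664 + 197.88 = 1062.3 kJ/kg
Q = ṁ·Δh = 86.70 kg/min × 1062.3 kJ/kg = 92105 kJ/min
|Q| = 1535.1 kW = 5526.3 MJ/h

Q = 5530 MJ/h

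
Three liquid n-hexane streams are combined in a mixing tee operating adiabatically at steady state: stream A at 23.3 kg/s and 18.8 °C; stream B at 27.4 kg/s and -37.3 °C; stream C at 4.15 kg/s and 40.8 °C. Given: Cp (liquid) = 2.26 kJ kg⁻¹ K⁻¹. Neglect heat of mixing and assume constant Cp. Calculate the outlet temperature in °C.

T_out = -7.56 °C

Adiabatic, steady state ⇒ Σ ṁᵢCp,ᵢ(T_out − Tᵢ) = 0
Σ ṁᵢCp,ᵢTᵢ = 23.3×2.26×18.8 + 27.4×2.26×-37.3 + 4.15×2.26×40.8 = -937.13
Σ ṁᵢCp,ᵢ = 23.3×2.26 + 27.4×2.26 + 4.15×2.26 = 123.96
T_out = -937.13 / 123.96 = -7.5599 °C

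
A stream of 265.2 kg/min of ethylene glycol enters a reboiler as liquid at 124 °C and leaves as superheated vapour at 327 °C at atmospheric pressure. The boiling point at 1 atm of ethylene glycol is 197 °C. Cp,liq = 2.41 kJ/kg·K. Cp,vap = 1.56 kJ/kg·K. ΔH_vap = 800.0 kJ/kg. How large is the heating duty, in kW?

Q = 5210 kW

liquid 124→197 °C: 175.93 kJ/kg
vaporisation at 197 °C: 800 kJ/kg
vapour 197→327 °C: 202.8 kJ/kg
Δh = 175.93 + 800 + 202.8 = 1178.7 kJ/kg
Q = ṁ·Δh = 265.2 kg/min × 1178.7 kJ/kg = 312600 kJ/min
|Q| = 5210 kW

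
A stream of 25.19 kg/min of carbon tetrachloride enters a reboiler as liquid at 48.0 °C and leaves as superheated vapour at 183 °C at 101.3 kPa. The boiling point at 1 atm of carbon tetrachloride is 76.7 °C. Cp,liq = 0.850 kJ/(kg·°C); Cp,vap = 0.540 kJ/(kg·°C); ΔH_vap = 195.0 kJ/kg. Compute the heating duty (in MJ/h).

Q = 418 MJ/h

liquid 48.0→76.7 °C: 24.395 kJ/kg
vaporisation at 76.7 °C: 195 kJ/kg
vapour 76.7→183 °C: 57.402 kJ/kg
Δh = 24.395 + 195 + 57.402 = 276.8 kJ/kg
Q = ṁ·Δh = 25.19 kg/min × 276.8 kJ/kg = 6972.5 kJ/min
|Q| = 116.21 kW = 418.35 MJ/h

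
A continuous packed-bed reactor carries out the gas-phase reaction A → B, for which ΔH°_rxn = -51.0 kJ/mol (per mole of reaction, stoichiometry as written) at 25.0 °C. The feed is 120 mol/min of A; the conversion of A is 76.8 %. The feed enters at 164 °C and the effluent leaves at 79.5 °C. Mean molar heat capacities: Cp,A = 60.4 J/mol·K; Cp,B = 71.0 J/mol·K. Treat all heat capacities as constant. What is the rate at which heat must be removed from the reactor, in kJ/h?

Extent of reaction ξ = 0.768 × 120 = 92.16 mol/min
Reaction term: ξ·ΔH°_rxn = 92.16 × -51.0 = -4700.2 kJ/min
Sensible, feed 164→25 °C: -1007.5 kJ/min
Outlet flows (mol/min): A 27.84, B 92.16
Sensible, products 25→79.5 °C: 448.26 kJ/min
Q = ΔH = -5259.4 kJ/min = -87.656 kW
Heat removed = 315560 kJ/h

Q_out = 316000 kJ/h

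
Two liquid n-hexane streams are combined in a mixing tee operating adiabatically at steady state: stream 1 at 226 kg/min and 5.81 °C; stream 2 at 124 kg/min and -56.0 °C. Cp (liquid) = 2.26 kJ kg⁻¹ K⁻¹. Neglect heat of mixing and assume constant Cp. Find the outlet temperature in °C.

T_out = -16.1 °C

No heat crosses the boundary, so H_out = H_in.
Σ ṁᵢCp,ᵢTᵢ = 226×2.26×5.81 + 124×2.26×-56.0 = -12726
Σ ṁᵢCp,ᵢ = 226×2.26 + 124×2.26 = 791
T_out = -12726 / 791 = -16.088 °C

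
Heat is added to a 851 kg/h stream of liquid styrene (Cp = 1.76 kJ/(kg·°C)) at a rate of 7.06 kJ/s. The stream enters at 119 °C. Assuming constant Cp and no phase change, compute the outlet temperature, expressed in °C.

Q = 7.06 kJ/s = 25416 kJ/h
ΔT = Q/(ṁ·Cp) = 25416/(851×1.76) = 16.969 K
T_out = 119 + 16.969 = 135.97 °C

T_out = 136 °C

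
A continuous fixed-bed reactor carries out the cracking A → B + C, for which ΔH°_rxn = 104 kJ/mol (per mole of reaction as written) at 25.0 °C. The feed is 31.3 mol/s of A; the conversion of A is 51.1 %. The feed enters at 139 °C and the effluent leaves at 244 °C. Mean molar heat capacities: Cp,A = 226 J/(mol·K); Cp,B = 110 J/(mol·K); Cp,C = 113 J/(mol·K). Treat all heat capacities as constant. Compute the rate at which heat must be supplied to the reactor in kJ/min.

Q_in = 144000 kJ/min

Extent of reaction ξ = 0.511 × 31.3 = 15.994 mol/s
Reaction term: ξ·ΔH°_rxn = 15.994 × 104 = 1663.4 kJ/s
Sensible, feed 139→25 °C: -806.41 kJ/s
Outlet flows (mol/s): A 15.306, B 15.994, C 15.994
Sensible, products 25→244 °C: 1538.7 kJ/s
Q = ΔH = 2395.6 kJ/s = 2395.6 kW
Heat supplied = 143740 kJ/min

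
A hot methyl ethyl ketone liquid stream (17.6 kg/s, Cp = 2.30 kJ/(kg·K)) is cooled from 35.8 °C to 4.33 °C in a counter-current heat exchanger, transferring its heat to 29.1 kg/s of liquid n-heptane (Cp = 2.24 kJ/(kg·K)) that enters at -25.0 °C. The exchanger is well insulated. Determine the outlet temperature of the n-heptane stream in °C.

Heat released by hot stream: Q = 17.6 × 2.30 × (35.8 − 4.33) = 1273.9 kJ/s
Energy balance on cold side (adiabatic exchanger): Q = ṁ_c·Cp_c·(T_c,out − T_c,in)
T_c,out = -25.0 + 1273.9/(29.1 × 2.24) = -5.4568 °C

T_c,out = -5.46 °C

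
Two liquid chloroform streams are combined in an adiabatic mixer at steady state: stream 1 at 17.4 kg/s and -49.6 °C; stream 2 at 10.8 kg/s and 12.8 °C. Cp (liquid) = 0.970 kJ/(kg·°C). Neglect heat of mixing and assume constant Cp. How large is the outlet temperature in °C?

T_out = -25.7 °C

Adiabatic, steady state ⇒ Σ ṁᵢCp,ᵢ(T_out − Tᵢ) = 0
T_out = Σ ṁᵢCp,ᵢTᵢ / Σ ṁᵢCp,ᵢ
      = -703.06 / 27.354 = -25.702 °C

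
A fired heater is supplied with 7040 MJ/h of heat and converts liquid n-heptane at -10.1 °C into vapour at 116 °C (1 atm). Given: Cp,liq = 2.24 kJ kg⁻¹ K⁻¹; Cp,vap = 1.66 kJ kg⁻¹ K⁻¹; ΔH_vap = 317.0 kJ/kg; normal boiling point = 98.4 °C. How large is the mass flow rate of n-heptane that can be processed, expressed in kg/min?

Δh = 2.24×(98.4−-10.1) + 317.0 + 1.66×(116−98.4) = 589.26 kJ/kg
Q = 7040 MJ/h = 1955.6 kJ/s = 117330 kJ/min
ṁ = Q/Δh = 117330 / 589.26 = 199.12 kg/min

ṁ = 199 kg/min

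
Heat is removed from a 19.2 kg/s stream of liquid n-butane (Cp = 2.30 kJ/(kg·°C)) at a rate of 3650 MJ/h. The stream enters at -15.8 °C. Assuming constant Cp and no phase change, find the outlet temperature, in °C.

Q = 3650 MJ/h = 1013.9 kJ/s
ΔT = Q/(ṁ·Cp) = 1013.9/(19.2×2.30) = 22.959 K
T_out = -15.8 − 22.959 = -38.759 °C

T_out = -38.8 °C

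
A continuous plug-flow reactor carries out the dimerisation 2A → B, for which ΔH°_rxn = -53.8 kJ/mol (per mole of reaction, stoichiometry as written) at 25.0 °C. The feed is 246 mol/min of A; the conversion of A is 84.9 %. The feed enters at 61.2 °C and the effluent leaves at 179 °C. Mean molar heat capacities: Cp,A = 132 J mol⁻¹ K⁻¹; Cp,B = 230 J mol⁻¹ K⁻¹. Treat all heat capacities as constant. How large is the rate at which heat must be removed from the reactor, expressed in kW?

Extent of reaction ξ = 0.849 × 246 / 2 = 104.43 mol/min
Reaction term: ξ·ΔH°_rxn = 104.43 × -53.8 = -5618.2 kJ/min
Sensible, feed 61.2→25 °C: -1175.5 kJ/min
Outlet flows (mol/min): A 37.146, B 104.43
Sensible, products 25→179 °C: 4453.9 kJ/min
Q = ΔH = -2339.8 kJ/min = -38.996 kW
Heat removed = 38.996 kW

Q_out = 39.0 kW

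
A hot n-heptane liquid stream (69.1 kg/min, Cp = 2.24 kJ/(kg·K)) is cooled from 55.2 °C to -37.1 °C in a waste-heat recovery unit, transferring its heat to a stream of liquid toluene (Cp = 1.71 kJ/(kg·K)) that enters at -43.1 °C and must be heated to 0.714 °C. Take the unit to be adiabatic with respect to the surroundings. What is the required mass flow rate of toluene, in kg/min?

ṁ_c = 191 kg/min

Heat released by hot stream: Q = 69.1 × 2.24 × (55.2 − -37.1) = 14287 kJ/min
Energy balance on cold side (adiabatic exchanger): Q = ṁ_c·Cp_c·(T_c,out − T_c,in)
ṁ_c = 14287 / [1.71 × (0.714 − -43.1)] = 190.69 kg/min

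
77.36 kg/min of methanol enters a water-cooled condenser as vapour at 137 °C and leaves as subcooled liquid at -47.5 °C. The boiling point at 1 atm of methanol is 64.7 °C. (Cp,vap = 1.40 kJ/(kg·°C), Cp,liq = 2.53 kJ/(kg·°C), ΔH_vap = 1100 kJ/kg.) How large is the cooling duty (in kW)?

vapour 137→64.7 °C: -101.22 kJ/kg
condensation at 64.7 °C: -1100 kJ/kg
liquid 64.7→-47.5 °C: -283.87 kJ/kg
Δh = -101.22 + -1100 + -283.87 = -1485.1 kJ/kg
Q = ṁ·Δh = 77.36 kg/min × -1485.1 kJ/kg = -114890 kJ/min
|Q| = 1914.8 kW

Q_c = 1910 kW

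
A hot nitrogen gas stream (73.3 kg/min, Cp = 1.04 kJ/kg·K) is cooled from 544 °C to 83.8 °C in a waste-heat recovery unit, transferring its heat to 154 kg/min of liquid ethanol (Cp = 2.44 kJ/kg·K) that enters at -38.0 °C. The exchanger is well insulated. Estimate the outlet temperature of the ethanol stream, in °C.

T_c,out = 55.4 °C

Heat released by hot stream: Q = 73.3 × 1.04 × (544 − 83.8) = 35082 kJ/min
Energy balance on cold side (adiabatic exchanger): Q = ṁ_c·Cp_c·(T_c,out − T_c,in)
T_c,out = -38.0 + 35082/(154 × 2.44) = 55.363 °C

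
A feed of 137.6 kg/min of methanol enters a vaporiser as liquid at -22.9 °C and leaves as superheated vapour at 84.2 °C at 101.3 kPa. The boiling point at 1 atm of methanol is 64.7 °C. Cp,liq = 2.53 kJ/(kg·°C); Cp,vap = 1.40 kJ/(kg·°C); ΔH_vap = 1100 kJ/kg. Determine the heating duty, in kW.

Q = 3090 kW

liquid -22.9→64.7 °C: 221.63 kJ/kg
vaporisation at 64.7 °C: 1100 kJ/kg
vapour 64.7→84.2 °C: 27.3 kJ/kg
Δh = 221.63 + 1100 + 27.3 = 1348.9 kJ/kg
Q = ṁ·Δh = 137.6 kg/min × 1348.9 kJ/kg = 185610 kJ/min
|Q| = 3093.5 kW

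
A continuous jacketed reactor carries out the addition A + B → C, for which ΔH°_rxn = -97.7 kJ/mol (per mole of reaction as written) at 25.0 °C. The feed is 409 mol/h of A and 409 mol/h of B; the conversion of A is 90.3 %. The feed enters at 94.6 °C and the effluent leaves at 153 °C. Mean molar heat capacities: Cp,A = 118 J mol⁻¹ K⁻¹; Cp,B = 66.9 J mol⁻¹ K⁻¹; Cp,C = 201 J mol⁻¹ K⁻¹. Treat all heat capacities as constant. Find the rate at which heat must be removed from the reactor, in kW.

Q_out = 8.58 kW

Extent of reaction ξ = 0.903 × 409 = 369.33 mol/h
Reaction term: ξ·ΔH°_rxn = 369.33 × -97.7 = -36083 kJ/h
Sensible, feed 94.6→25 °C: -5263.4 kJ/h
Outlet flows (mol/h): A 39.673, B 39.673, C 369.33
Sensible, products 25→153 °C: 10441 kJ/h
Q = ΔH = -30906 kJ/h = -8.5849 kW
Heat removed = 8.5849 kW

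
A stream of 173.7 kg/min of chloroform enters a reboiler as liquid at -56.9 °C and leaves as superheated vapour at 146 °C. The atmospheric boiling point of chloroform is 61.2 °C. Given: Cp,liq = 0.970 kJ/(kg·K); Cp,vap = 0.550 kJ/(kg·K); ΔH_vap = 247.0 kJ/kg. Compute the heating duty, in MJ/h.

liquid -56.9→61.2 °C: 114.56 kJ/kg
vaporisation at 61.2 °C: 247 kJ/kg
vapour 61.2→146 °C: 46.64 kJ/kg
Δh = 114.56 + 247 + 46.64 = 408.2 kJ/kg
Q = ṁ·Δh = 173.7 kg/min × 408.2 kJ/kg = 70904 kJ/min
|Q| = 1181.7 kW = 4254.2 MJ/h

Q = 4250 MJ/h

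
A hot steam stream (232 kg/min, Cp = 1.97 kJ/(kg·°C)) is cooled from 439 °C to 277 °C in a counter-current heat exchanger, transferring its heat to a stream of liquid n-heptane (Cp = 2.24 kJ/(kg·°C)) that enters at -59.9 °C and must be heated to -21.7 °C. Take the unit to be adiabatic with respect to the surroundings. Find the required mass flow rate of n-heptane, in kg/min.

ṁ_c = 865 kg/min

Heat released by hot stream: Q = 232 × 1.97 × (439 − 277) = 74040 kJ/min
Energy balance on cold side (adiabatic exchanger): Q = ṁ_c·Cp_c·(T_c,out − T_c,in)
ṁ_c = 74040 / [2.24 × (-21.7 − -59.9)] = 865.28 kg/min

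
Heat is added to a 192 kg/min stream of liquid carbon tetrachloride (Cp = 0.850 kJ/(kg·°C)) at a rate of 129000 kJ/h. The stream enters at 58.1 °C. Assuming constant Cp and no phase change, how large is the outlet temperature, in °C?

Q = 129000 kJ/h = 2150 kJ/min
ΔT = Q/(ṁ·Cp) = 2150/(192×0.850) = 13.174 K
T_out = 58.1 + 13.174 = 71.274 °C

T_out = 71.3 °C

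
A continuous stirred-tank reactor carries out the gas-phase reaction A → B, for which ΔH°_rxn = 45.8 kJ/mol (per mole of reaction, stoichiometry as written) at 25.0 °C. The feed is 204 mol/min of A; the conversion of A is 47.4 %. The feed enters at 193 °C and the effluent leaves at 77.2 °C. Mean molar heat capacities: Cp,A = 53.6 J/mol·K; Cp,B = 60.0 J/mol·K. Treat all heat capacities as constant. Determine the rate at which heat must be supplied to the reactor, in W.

Q_in = 53200 W

Extent of reaction ξ = 0.474 × 204 = 96.696 mol/min
Reaction term: ξ·ΔH°_rxn = 96.696 × 45.8 = 4428.7 kJ/min
Sensible, feed 193→25 °C: -1837 kJ/min
Outlet flows (mol/min): A 107.3, B 96.696
Sensible, products 25→77.2 °C: 603.08 kJ/min
Q = ΔH = 3194.8 kJ/min = 53.246 kW
Heat supplied = 53246 W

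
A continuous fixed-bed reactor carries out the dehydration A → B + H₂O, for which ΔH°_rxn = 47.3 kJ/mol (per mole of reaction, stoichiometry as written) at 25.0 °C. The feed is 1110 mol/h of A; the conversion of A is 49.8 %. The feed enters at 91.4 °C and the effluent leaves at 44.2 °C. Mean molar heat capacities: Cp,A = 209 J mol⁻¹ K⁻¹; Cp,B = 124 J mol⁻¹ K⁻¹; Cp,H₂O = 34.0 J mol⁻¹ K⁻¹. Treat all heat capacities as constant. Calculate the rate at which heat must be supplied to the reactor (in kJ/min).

Q_in = 244 kJ/min

Extent of reaction ξ = 0.498 × 1110 = 552.78 mol/h
Reaction term: ξ·ΔH°_rxn = 552.78 × 47.3 = 26146 kJ/h
Sensible, feed 91.4→25 °C: -15404 kJ/h
Outlet flows (mol/h): A 557.22, B 552.78, H₂O 552.78
Sensible, products 25→44.2 °C: 3912.9 kJ/h
Q = ΔH = 14655 kJ/h = 4.0709 kW
Heat supplied = 244.25 kJ/min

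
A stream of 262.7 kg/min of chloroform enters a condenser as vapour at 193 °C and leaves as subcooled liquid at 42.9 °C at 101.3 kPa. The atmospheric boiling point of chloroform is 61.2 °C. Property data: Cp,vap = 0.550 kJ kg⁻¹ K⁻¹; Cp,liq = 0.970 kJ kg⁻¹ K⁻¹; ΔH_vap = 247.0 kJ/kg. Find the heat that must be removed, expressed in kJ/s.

vapour 193→61.2 °C: -72.49 kJ/kg
condensation at 61.2 °C: -247 kJ/kg
liquid 61.2→42.9 °C: -17.751 kJ/kg
Δh = -72.49 + -247 + -17.751 = -337.24 kJ/kg
Q = ṁ·Δh = 262.7 kg/min × -337.24 kJ/kg = -88593 kJ/min
|Q| = 1476.6 kW

Q_c = 1480 kJ/s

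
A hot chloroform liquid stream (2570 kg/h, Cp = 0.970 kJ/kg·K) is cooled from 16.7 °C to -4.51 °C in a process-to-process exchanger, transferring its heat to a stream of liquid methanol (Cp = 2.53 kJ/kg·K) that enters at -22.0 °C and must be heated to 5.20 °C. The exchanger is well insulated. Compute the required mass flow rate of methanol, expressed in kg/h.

ṁ_c = 768 kg/h

Heat released by hot stream: Q = 2570 × 0.970 × (16.7 − -4.51) = 52874 kJ/h
Energy balance on cold side (adiabatic exchanger): Q = ṁ_c·Cp_c·(T_c,out − T_c,in)
ṁ_c = 52874 / [2.53 × (5.20 − -22.0)] = 768.34 kg/h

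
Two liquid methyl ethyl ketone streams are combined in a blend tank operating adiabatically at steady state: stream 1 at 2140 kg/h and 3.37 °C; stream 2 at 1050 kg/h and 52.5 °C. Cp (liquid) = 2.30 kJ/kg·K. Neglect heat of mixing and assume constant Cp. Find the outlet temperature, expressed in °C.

No heat crosses the boundary, so H_out = H_in.
T_out = Σ ṁᵢCp,ᵢTᵢ / Σ ṁᵢCp,ᵢ
      = 143370 / 7337 = 19.541 °C

T_out = 19.5 °C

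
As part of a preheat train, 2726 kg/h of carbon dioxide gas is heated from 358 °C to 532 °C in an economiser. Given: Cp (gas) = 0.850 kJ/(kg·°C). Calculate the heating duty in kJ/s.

Q = 112 kJ/s

Q = ṁ·Cp·ΔT = 2726 × 0.850 × (532 − 358) = 403180 kJ/h
Converting: 403180 / 3600 s = 111.99 kW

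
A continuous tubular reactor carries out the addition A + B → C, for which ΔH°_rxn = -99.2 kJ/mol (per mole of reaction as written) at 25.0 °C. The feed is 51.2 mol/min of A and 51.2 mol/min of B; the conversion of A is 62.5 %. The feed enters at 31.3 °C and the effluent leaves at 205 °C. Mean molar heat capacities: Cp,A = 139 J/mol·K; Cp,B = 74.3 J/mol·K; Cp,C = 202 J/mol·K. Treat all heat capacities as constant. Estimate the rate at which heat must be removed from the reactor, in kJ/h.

Extent of reaction ξ = 0.625 × 51.2 = 32 mol/min
Reaction term: ξ·ΔH°_rxn = 32 × -99.2 = -3174.4 kJ/min
Sensible, feed 31.3→25 °C: -68.802 kJ/min
Outlet flows (mol/min): A 19.2, B 19.2, C 32
Sensible, products 25→205 °C: 1900.7 kJ/min
Q = ΔH = -1342.5 kJ/min = -22.375 kW
Heat removed = 80551 kJ/h

Q_out = 80600 kJ/h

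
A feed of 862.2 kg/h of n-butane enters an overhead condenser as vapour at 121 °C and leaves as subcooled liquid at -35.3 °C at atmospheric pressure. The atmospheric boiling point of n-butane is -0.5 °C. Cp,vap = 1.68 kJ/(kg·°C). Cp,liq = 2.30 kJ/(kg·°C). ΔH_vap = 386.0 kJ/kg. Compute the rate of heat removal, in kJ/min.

vapour 121→-0.5 °C: -204.12 kJ/kg
condensation at -0.5 °C: -386 kJ/kg
liquid -0.5→-35.3 °C: -80.04 kJ/kg
Δh = -204.12 + -386 + -80.04 = -670.16 kJ/kg
Q = ṁ·Δh = 862.2 kg/h × -670.16 kJ/kg = -577810 kJ/h
|Q| = 160.5 kW = 9630.2 kJ/min

Q_c = 9630 kJ/min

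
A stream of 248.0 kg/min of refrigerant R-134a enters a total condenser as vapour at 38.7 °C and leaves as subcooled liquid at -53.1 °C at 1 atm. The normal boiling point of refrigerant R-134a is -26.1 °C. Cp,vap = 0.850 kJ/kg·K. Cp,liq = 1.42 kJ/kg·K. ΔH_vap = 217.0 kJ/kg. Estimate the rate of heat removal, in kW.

Q_c = 1280 kW

vapour 38.7→-26.1 °C: -55.08 kJ/kg
condensation at -26.1 °C: -217 kJ/kg
liquid -26.1→-53.1 °C: -38.34 kJ/kg
Δh = -55.08 + -217 + -38.34 = -310.42 kJ/kg
Q = ṁ·Δh = 248.0 kg/min × -310.42 kJ/kg = -76984 kJ/min
|Q| = 1283.1 kW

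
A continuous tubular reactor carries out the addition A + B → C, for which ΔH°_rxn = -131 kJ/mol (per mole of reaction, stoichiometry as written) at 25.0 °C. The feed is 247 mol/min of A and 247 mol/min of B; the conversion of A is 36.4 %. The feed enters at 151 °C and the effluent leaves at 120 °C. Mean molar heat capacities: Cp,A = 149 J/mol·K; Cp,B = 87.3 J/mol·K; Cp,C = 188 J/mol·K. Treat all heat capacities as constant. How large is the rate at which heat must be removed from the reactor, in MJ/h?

Q_out = 840 MJ/h

Extent of reaction ξ = 0.364 × 247 = 89.908 mol/min
Reaction term: ξ·ΔH°_rxn = 89.908 × -131 = -11778 kJ/min
Sensible, feed 151→25 °C: -7354.1 kJ/min
Outlet flows (mol/min): A 157.09, B 157.09, C 89.908
Sensible, products 25→120 °C: 5132.2 kJ/min
Q = ΔH = -14000 kJ/min = -233.33 kW
Heat removed = 839.99 MJ/h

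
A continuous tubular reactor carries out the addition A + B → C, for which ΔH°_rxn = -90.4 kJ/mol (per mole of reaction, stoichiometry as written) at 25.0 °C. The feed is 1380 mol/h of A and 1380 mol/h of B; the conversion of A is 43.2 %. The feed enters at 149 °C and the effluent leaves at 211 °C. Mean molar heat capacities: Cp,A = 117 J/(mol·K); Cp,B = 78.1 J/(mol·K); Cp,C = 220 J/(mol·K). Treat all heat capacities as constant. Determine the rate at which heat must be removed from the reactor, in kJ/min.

Extent of reaction ξ = 0.432 × 1380 = 596.16 mol/h
Reaction term: ξ·ΔH°_rxn = 596.16 × -90.4 = -53893 kJ/h
Sensible, feed 149→25 °C: -33386 kJ/h
Outlet flows (mol/h): A 783.84, B 783.84, C 596.16
Sensible, products 25→211 °C: 52839 kJ/h
Q = ΔH = -34439 kJ/h = -9.5664 kW
Heat removed = 573.98 kJ/min

Q_out = 574 kJ/min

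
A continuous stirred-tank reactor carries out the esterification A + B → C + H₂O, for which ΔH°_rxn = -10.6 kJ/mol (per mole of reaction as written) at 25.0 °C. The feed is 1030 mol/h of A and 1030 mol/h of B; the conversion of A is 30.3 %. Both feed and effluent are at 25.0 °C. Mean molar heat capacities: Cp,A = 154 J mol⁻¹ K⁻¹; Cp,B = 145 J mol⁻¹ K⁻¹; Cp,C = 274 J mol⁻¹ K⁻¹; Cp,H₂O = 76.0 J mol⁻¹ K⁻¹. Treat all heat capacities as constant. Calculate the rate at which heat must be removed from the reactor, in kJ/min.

Q_out = 55.1 kJ/min

Extent of reaction ξ = 0.303 × 1030 = 312.09 mol/h
Reaction term: ξ·ΔH°_rxn = 312.09 × -10.6 = -3308.2 kJ/h
Q = ΔH = -3308.2 kJ/h = -0.91893 kW
Heat removed = 55.136 kJ/min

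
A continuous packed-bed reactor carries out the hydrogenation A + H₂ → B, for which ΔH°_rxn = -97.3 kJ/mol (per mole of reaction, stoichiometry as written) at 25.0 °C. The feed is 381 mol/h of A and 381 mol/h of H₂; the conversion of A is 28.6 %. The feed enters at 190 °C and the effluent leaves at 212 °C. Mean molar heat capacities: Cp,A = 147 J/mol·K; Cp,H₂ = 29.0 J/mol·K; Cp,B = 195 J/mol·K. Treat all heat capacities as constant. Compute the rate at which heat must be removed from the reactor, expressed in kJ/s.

Extent of reaction ξ = 0.286 × 381 = 108.97 mol/h
Reaction term: ξ·ΔH°_rxn = 108.97 × -97.3 = -10602 kJ/h
Sensible, feed 190→25 °C: -11064 kJ/h
Outlet flows (mol/h): A 272.03, H₂ 272.03, B 108.97
Sensible, products 25→212 °C: 12927 kJ/h
Q = ΔH = -8740 kJ/h = -2.4278 kW
Heat removed = 2.4278 kJ/s

Q_out = 2.43 kJ/s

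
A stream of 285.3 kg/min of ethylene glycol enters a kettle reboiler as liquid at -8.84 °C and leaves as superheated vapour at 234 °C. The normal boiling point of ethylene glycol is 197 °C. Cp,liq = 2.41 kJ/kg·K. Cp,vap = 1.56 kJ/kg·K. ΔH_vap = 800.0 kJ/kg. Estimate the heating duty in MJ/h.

liquid -8.84→197 °C: 496.07 kJ/kg
vaporisation at 197 °C: 800 kJ/kg
vapour 197→234 °C: 57.72 kJ/kg
Δh = 496.07 + 800 + 57.72 = 1353.8 kJ/kg
Q = ṁ·Δh = 285.3 kg/min × 1353.8 kJ/kg = 386240 kJ/min
|Q| = 6437.3 kW = 23174 MJ/h

Q = 23200 MJ/h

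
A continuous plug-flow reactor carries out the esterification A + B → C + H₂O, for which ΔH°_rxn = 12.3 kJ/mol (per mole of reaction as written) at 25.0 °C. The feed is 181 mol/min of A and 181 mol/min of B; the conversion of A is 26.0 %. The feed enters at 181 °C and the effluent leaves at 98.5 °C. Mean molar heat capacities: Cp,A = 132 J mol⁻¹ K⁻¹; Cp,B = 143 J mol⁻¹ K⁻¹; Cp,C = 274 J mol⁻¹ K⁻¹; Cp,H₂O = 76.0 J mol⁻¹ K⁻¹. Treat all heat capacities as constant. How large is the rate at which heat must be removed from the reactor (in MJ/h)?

Extent of reaction ξ = 0.260 × 181 = 47.06 mol/min
Reaction term: ξ·ΔH°_rxn = 47.06 × 12.3 = 578.84 kJ/min
Sensible, feed 181→25 °C: -7764.9 kJ/min
Outlet flows (mol/min): A 133.94, B 133.94, C 47.06, H₂O 47.06
Sensible, products 25→98.5 °C: 3917.9 kJ/min
Q = ΔH = -3268.2 kJ/min = -54.47 kW
Heat removed = 196.09 MJ/h

Q_out = 196 MJ/h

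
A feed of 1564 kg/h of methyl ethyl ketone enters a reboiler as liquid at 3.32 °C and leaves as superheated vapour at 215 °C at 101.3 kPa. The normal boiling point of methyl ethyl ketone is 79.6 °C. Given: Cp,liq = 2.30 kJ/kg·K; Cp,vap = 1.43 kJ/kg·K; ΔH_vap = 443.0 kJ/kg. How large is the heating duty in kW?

liquid 3.32→79.6 °C: 175.44 kJ/kg
vaporisation at 79.6 °C: 443 kJ/kg
vapour 79.6→215 °C: 193.62 kJ/kg
Δh = 175.44 + 443 + 193.62 = 812.07 kJ/kg
Q = ṁ·Δh = 1564 kg/h × 812.07 kJ/kg = 1.2701e+06 kJ/h
|Q| = 352.8 kW

Q = 353 kW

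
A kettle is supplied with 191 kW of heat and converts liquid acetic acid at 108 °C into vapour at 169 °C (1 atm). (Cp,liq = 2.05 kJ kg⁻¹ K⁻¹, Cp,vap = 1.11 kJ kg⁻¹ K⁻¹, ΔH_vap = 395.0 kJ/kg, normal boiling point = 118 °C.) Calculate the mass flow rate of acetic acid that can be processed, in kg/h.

ṁ = 1460 kg/h

Δh = 2.05×(118−108) + 395.0 + 1.11×(169−118) = 472.11 kJ/kg
Q = 191 kW = 191 kJ/s = 687600 kJ/h
ṁ = Q/Δh = 687600 / 472.11 = 1456.4 kg/h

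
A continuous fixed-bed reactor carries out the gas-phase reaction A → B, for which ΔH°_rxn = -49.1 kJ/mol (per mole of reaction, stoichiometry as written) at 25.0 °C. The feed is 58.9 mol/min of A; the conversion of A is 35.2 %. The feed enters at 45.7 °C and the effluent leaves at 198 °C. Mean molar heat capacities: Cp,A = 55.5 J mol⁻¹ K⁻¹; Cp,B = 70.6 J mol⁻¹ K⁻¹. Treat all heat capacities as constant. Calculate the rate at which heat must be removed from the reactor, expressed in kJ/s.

Extent of reaction ξ = 0.352 × 58.9 = 20.733 mol/min
Reaction term: ξ·ΔH°_rxn = 20.733 × -49.1 = -1018 kJ/min
Sensible, feed 45.7→25 °C: -67.667 kJ/min
Outlet flows (mol/min): A 38.167, B 20.733
Sensible, products 25→198 °C: 619.69 kJ/min
Q = ΔH = -465.96 kJ/min = -7.766 kW
Heat removed = 7.766 kJ/s

Q_out = 7.77 kJ/s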